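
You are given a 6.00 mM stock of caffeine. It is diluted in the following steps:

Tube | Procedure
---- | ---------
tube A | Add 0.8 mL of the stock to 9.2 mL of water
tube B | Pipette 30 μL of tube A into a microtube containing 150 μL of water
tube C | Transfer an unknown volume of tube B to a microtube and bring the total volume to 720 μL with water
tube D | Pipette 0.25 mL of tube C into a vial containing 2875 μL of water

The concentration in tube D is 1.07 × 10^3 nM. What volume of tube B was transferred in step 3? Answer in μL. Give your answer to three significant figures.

120 μL

Step 1: 0.8 mL + 9.2 mL = 10 mL total → factor 10/0.8 = 12.5
Step 2: 30 μL + 150 μL = 180 μL total → factor 180/30 = 6
Step 3: v brought to 720 μL → factor = 720 μL/v
Step 4: 0.25 mL + 2875 μL = 3.125 mL total → factor 3.125/0.25 = 12.5
Product of known-step factors = 937.5
Overall factor = 6.00 mM / (1.07 × 10^3 nM) = 5607.5
Step-3 factor = 5607.5 / 937.5 = 5.9813
v = 720 μL / 5.9813 = 120 μL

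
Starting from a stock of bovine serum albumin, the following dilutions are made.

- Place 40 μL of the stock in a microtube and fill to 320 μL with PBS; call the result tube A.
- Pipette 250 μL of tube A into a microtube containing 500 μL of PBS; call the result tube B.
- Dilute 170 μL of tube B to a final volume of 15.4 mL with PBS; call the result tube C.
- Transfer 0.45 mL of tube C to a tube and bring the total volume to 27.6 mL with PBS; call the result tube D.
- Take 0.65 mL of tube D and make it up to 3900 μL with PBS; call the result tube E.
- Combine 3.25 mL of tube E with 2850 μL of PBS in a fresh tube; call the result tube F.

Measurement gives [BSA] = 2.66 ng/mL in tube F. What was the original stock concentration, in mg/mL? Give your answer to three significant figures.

Step 1: 40 μL brought to 320 μL → factor 320/40 = 8
Step 2: 250 μL + 500 μL = 750 μL total → factor 750/250 = 3
Step 3: 170 μL brought to 15.4 mL → factor 15400/170 = 90.588
Step 4: 0.45 mL brought to 27.6 mL → factor 27.6/0.45 = 61.333
Step 5: 0.65 mL brought to 3900 μL → factor 3.9/0.65 = 6
Step 6: 3.25 mL + 2850 μL = 6.1 mL total → factor 6.1/3.25 = 1.8769
Overall dilution factor = 8 × 3 × 90.588 × 61.333 × 6 × 1.8769 = 1.5017 × 10^6
Stock = 2.66 ng/mL × 1.5017 × 10^6 = 3.994 × 10^6 ng/mL = 3.99 mg/mL

3.99 mg/mL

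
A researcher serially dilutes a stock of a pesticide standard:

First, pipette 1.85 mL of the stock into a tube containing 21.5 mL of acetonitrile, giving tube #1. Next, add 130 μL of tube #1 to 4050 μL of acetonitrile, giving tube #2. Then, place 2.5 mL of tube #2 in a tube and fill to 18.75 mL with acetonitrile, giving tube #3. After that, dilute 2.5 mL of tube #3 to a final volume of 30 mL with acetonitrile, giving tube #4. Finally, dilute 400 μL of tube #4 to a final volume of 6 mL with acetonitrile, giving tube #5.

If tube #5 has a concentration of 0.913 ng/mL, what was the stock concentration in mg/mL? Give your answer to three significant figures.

Step 1: 1.85 mL + 21.5 mL = 23.35 mL total → factor 23.35/1.85 = 12.622
Step 2: 130 μL + 4050 μL = 4180 μL total → factor 4180/130 = 32.154
Step 3: 2.5 mL brought to 18.75 mL → factor 18.75/2.5 = 7.5
Step 4: 2.5 mL brought to 30 mL → factor 30/2.5 = 12
Step 5: 400 μL brought to 6 mL → factor 6000/400 = 15
Overall dilution factor = 12.622 × 32.154 × 7.5 × 12 × 15 = 5.4788 × 10^5
Stock = 0.913 ng/mL × 5.4788 × 10^5 = 5.002 × 10^5 ng/mL = 0.500 mg/mL

0.500 mg/mL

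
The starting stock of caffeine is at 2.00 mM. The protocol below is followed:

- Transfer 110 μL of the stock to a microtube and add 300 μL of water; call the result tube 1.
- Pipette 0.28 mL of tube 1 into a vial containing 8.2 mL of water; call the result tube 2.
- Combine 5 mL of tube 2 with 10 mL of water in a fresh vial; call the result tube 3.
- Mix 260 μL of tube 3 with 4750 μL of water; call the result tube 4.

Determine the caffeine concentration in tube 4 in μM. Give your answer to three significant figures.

0.306 μM

Step 1: 110 μL + 300 μL = 410 μL total → factor 410/110 = 3.7273
Step 2: 0.28 mL + 8.2 mL = 8.48 mL total → factor 8.48/0.28 = 30.286
Step 3: 5 mL + 10 mL = 15 mL total → factor 15/5 = 3
Step 4: 260 μL + 4750 μL = 5010 μL total → factor 5010/260 = 19.269
Overall dilution factor = 3.7273 × 30.286 × 3 × 19.269 = 6525.5
Final = 2.00 mM / 6525.5 = 0.0003065 mM = 0.306 μM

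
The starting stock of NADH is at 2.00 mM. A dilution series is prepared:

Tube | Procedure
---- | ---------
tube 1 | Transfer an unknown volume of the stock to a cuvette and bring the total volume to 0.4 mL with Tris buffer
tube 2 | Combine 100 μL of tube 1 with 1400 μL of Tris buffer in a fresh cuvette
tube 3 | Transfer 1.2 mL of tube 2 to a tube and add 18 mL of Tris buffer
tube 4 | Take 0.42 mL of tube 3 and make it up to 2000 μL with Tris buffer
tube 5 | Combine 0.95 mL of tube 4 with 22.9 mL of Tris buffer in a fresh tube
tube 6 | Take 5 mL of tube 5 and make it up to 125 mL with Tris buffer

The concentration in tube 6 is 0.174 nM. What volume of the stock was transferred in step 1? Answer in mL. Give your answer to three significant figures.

0.0250 mL

Step 1: v brought to 0.4 mL → factor = 0.4 mL/v
Step 2: 100 μL + 1400 μL = 1500 μL total → factor 1500/100 = 15
Step 3: 1.2 mL + 18 mL = 19.2 mL total → factor 19.2/1.2 = 16
Step 4: 0.42 mL brought to 2000 μL → factor 2/0.42 = 4.7619
Step 5: 0.95 mL + 22.9 mL = 23.85 mL total → factor 23.85/0.95 = 25.105
Step 6: 5 mL brought to 125 mL → factor 125/5 = 25
Product of known-step factors = 7.1729 × 10^5
Overall factor = 2.00 mM / (0.174 nM) = 1.1494 × 10^7
Step-1 factor = 1.1494 × 10^7 / 7.1729 × 10^5 = 16.024
v = 0.4 mL / 16.024 = 0.0250 mL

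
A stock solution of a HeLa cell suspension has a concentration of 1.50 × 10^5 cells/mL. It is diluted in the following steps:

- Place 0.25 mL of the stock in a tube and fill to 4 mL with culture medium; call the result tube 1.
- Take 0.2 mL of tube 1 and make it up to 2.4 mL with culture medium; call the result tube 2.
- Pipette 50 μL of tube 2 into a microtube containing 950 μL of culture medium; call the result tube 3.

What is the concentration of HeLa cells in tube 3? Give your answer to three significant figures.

39.1 cells/mL

Step 1: 0.25 mL brought to 4 mL → factor 4/0.25 = 16
Step 2: 0.2 mL brought to 2.4 mL → factor 2.4/0.2 = 12
Step 3: 50 μL + 950 μL = 1000 μL total → factor 1000/50 = 20
Overall dilution factor = 16 × 12 × 20 = 3840
Final = 1.50 × 10^5 cells/mL / 3840 = 39.1 cells/mL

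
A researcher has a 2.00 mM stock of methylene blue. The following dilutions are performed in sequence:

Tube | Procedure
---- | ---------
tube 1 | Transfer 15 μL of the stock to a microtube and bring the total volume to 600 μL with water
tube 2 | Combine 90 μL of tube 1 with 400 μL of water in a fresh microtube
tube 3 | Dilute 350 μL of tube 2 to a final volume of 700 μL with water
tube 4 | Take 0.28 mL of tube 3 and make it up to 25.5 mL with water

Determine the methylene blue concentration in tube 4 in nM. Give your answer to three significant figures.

Step 1: 15 μL brought to 600 μL → factor 600/15 = 40
Step 2: 90 μL + 400 μL = 490 μL total → factor 490/90 = 5.4444
Step 3: 350 μL brought to 700 μL → factor 700/350 = 2
Step 4: 0.28 mL brought to 25.5 mL → factor 25.5/0.28 = 91.071
Overall dilution factor = 40 × 5.4444 × 2 × 91.071 = 39667
Final = 2.00 mM / 39667 = 5.042 × 10^-5 mM = 50.4 nM

50.4 nM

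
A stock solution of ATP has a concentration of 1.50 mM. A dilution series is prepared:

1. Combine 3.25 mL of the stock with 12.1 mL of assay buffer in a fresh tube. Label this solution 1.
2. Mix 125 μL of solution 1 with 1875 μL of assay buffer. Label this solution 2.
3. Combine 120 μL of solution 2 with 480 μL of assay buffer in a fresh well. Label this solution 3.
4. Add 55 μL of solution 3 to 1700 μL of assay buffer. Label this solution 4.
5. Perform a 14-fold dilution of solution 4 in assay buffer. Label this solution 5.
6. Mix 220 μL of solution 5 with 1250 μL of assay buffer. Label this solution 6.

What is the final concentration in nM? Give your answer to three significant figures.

1.33 nM

Step 1: 3.25 mL + 12.1 mL = 15.35 mL total → factor 15.35/3.25 = 4.7231
Step 2: 125 μL + 1875 μL = 2000 μL total → factor 2000/125 = 16
Step 3: 120 μL + 480 μL = 600 μL total → factor 600/120 = 5
Step 4: 55 μL + 1700 μL = 1755 μL total → factor 1755/55 = 31.909
Step 5: 14-fold → factor 14
Step 6: 220 μL + 1250 μL = 1470 μL total → factor 1470/220 = 6.6818
Overall dilution factor = 4.7231 × 16 × 5 × 31.909 × 14 × 6.6818 = 1.1279 × 10^6
Final = 1.50 mM / 1.1279 × 10^6 = 1.330 × 10^-6 mM = 1.33 nM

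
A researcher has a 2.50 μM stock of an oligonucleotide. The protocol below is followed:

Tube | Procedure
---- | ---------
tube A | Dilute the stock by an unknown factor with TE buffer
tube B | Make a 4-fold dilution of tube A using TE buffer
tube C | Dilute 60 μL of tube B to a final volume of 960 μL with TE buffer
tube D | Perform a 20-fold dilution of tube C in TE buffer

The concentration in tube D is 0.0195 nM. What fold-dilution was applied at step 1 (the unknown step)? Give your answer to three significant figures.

Step 1: unknown factor x
Step 2: 4-fold → factor 4
Step 3: 60 μL brought to 960 μL → factor 960/60 = 16
Step 4: 20-fold → factor 20
Product of known-step factors = 1280
Overall factor = 2.50 μM / (0.0195 nM) = 1.2821 × 10^5
x = 1.2821 × 10^5 / 1280 = 100

100-fold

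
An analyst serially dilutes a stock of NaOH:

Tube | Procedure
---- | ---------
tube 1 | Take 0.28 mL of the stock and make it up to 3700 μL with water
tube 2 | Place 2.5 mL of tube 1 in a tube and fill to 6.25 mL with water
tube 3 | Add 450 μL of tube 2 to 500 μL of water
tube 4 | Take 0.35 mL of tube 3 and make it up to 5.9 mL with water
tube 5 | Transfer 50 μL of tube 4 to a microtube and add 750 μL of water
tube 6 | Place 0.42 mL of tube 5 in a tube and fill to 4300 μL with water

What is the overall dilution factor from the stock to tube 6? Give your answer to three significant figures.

1.93 × 10^5

Step 1: 0.28 mL brought to 3700 μL → factor 3.7/0.28 = 13.214
Step 2: 2.5 mL brought to 6.25 mL → factor 6.25/2.5 = 2.5
Step 3: 450 μL + 500 μL = 950 μL total → factor 950/450 = 2.1111
Step 4: 0.35 mL brought to 5.9 mL → factor 5.9/0.35 = 16.857
Step 5: 50 μL + 750 μL = 800 μL total → factor 800/50 = 16
Step 6: 0.42 mL brought to 4300 μL → factor 4.3/0.42 = 10.238
Overall dilution factor = 13.214 × 2.5 × 2.1111 × 16.857 × 16 × 10.238 = 1.9258 × 10^5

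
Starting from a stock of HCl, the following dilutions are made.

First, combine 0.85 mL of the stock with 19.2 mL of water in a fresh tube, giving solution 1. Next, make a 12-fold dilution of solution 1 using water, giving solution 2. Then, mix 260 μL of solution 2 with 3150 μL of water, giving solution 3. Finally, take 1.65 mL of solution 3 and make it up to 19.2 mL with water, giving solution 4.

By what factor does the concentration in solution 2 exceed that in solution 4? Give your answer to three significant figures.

153

Step 1: 0.85 mL + 19.2 mL = 20.05 mL total → factor 20.05/0.85 = 23.588
Step 2: 12-fold → factor 12
Step 3: 260 μL + 3150 μL = 3410 μL total → factor 3410/260 = 13.115
Step 4: 1.65 mL brought to 19.2 mL → factor 19.2/1.65 = 11.636
Dilution factor to solution 2 = 283.06; to solution 4 = 43199
[solution 2]/[solution 4] = (factor to solution 4)/(factor to solution 2) = 43199/283.06 = 153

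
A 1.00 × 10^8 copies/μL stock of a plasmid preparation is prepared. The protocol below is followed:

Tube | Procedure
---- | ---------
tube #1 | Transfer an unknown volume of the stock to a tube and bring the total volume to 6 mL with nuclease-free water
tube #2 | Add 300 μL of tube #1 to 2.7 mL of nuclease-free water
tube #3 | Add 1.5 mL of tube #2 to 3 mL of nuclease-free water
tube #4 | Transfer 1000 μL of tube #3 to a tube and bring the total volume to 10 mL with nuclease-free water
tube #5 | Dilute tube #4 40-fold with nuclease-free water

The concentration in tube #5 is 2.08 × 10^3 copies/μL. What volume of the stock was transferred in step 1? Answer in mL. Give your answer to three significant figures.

1.50 mL

Step 1: v brought to 6 mL → factor = 6 mL/v
Step 2: 300 μL + 2.7 mL = 3000 μL total → factor 3000/300 = 10
Step 3: 1.5 mL + 3 mL = 4.5 mL total → factor 4.5/1.5 = 3
Step 4: 1000 μL brought to 10 mL → factor 10000/1000 = 10
Step 5: 40-fold → factor 40
Product of known-step factors = 12000
Overall factor = 1.00 × 10^8 copies/μL / (2.08 × 10^3 copies/μL) = 48077
Step-1 factor = 48077 / 12000 = 4.0064
v = 6 mL / 4.0064 = 1.50 mL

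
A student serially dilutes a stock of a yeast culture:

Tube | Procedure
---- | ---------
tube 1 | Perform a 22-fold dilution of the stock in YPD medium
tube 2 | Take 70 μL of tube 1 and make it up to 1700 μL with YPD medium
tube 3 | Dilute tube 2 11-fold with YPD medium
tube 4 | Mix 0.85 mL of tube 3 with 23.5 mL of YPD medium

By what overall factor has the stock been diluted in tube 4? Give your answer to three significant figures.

1.68 × 10^5

Step 1: 22-fold → factor 22
Step 2: 70 μL brought to 1700 μL → factor 1700/70 = 24.286
Step 3: 11-fold → factor 11
Step 4: 0.85 mL + 23.5 mL = 24.35 mL total → factor 24.35/0.85 = 28.647
Overall dilution factor = 22 × 24.286 × 11 × 28.647 = 1.6836 × 10^5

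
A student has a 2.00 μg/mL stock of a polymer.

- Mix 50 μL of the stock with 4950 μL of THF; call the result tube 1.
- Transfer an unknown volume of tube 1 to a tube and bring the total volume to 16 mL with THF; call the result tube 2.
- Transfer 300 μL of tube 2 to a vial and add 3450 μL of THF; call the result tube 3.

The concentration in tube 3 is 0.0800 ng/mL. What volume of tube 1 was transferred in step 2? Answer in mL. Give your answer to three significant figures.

0.800 mL

Step 1: 50 μL + 4950 μL = 5000 μL total → factor 5000/50 = 100
Step 2: v brought to 16 mL → factor = 16 mL/v
Step 3: 300 μL + 3450 μL = 3750 μL total → factor 3750/300 = 12.5
Product of known-step factors = 1250
Overall factor = 2.00 μg/mL / (0.0800 ng/mL) = 25000
Step-2 factor = 25000 / 1250 = 20
v = 16 mL / 20 = 0.800 mL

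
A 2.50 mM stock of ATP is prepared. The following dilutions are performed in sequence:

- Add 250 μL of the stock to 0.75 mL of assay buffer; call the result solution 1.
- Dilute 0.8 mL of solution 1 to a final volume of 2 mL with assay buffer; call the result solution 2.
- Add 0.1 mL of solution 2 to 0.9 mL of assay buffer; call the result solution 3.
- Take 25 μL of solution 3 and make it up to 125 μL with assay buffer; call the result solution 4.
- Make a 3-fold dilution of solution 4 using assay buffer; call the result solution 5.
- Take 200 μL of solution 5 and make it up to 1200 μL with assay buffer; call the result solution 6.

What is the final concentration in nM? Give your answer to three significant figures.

Step 1: 250 μL + 0.75 mL = 1000 μL total → factor 1000/250 = 4
Step 2: 0.8 mL brought to 2 mL → factor 2/0.8 = 2.5
Step 3: 0.1 mL + 0.9 mL = 1 mL total → factor 1/0.1 = 10
Step 4: 25 μL brought to 125 μL → factor 125/25 = 5
Step 5: 3-fold → factor 3
Step 6: 200 μL brought to 1200 μL → factor 1200/200 = 6
Overall dilution factor = 4 × 2.5 × 10 × 5 × 3 × 6 = 9000
Final = 2.50 mM / 9000 = 0.0002778 mM = 278 nM

278 nM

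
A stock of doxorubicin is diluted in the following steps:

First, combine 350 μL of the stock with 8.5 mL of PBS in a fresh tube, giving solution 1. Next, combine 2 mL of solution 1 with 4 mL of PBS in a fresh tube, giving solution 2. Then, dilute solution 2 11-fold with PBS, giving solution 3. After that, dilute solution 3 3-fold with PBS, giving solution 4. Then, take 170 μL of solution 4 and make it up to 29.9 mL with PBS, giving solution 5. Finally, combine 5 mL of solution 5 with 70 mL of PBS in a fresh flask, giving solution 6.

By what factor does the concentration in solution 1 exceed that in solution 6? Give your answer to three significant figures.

Step 1: 350 μL + 8.5 mL = 8850 μL total → factor 8850/350 = 25.286
Step 2: 2 mL + 4 mL = 6 mL total → factor 6/2 = 3
Step 3: 11-fold → factor 11
Step 4: 3-fold → factor 3
Step 5: 170 μL brought to 29.9 mL → factor 29900/170 = 175.88
Step 6: 5 mL + 70 mL = 75 mL total → factor 75/5 = 15
Dilution factor to solution 1 = 25.286; to solution 6 = 6.6043 × 10^6
[solution 1]/[solution 6] = (factor to solution 6)/(factor to solution 1) = 6.6043 × 10^6/25.286 = 2.61 × 10^5

2.61 × 10^5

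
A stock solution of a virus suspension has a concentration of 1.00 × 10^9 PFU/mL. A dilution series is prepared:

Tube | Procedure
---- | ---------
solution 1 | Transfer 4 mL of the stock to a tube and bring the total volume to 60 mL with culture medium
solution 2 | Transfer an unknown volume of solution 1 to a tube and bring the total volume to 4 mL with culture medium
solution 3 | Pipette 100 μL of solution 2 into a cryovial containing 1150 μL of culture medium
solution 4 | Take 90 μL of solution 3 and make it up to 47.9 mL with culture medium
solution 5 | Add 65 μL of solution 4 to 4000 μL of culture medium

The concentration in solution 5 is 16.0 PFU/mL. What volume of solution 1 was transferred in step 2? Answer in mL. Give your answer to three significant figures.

Step 1: 4 mL brought to 60 mL → factor 60/4 = 15
Step 2: v brought to 4 mL → factor = 4 mL/v
Step 3: 100 μL + 1150 μL = 1250 μL total → factor 1250/100 = 12.5
Step 4: 90 μL brought to 47.9 mL → factor 47900/90 = 532.22
Step 5: 65 μL + 4000 μL = 4065 μL total → factor 4065/65 = 62.538
Product of known-step factors = 6.2408 × 10^6
Overall factor = 1.00 × 10^9 PFU/mL / (16.0 PFU/mL) = 6.25 × 10^7
Step-2 factor = 6.25 × 10^7 / 6.2408 × 10^6 = 10.015
v = 4 mL / 10.015 = 0.399 mL

0.399 mL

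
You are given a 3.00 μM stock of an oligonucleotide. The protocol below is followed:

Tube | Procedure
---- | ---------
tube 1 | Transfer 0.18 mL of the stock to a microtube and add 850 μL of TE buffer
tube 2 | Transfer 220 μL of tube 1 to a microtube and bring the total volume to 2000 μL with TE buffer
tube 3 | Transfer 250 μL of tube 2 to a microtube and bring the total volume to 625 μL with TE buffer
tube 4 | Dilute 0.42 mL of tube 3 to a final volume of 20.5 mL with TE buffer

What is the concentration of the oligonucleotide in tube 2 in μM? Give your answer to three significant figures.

Step 1: 0.18 mL + 850 μL = 1.03 mL total → factor 1.03/0.18 = 5.7222
Step 2: 220 μL brought to 2000 μL → factor 2000/220 = 9.0909
Dilution factor through tube 2 = 5.7222 × 9.0909 = 52.02
[tube 2] = 3.00 μM / 52.02 = 0.0577 μM

0.0577 μM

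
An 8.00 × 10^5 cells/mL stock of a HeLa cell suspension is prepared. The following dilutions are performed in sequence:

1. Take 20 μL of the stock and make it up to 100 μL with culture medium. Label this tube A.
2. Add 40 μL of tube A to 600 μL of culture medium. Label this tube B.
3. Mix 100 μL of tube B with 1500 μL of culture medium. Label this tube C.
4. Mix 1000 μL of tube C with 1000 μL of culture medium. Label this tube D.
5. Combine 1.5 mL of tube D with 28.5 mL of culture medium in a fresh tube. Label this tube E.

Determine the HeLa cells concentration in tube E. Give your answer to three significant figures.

15.6 cells/mL

Step 1: 20 μL brought to 100 μL → factor 100/20 = 5
Step 2: 40 μL + 600 μL = 640 μL total → factor 640/40 = 16
Step 3: 100 μL + 1500 μL = 1600 μL total → factor 1600/100 = 16
Step 4: 1000 μL + 1000 μL = 2000 μL total → factor 2000/1000 = 2
Step 5: 1.5 mL + 28.5 mL = 30 mL total → factor 30/1.5 = 20
Overall dilution factor = 5 × 16 × 16 × 2 × 20 = 51200
Final = 8.00 × 10^5 cells/mL / 51200 = 15.6 cells/mL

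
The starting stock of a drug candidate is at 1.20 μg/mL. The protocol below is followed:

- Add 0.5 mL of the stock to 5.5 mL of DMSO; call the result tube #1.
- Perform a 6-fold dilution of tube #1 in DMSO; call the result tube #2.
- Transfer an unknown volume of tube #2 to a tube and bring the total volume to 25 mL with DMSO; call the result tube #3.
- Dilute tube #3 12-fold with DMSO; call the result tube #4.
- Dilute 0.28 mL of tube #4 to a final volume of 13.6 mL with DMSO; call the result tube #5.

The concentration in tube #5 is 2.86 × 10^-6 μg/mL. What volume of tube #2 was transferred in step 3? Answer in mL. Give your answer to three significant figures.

Step 1: 0.5 mL + 5.5 mL = 6 mL total → factor 6/0.5 = 12
Step 2: 6-fold → factor 6
Step 3: v brought to 25 mL → factor = 25 mL/v
Step 4: 12-fold → factor 12
Step 5: 0.28 mL brought to 13.6 mL → factor 13.6/0.28 = 48.571
Product of known-step factors = 41966
Overall factor = 1.20 μg/mL / (2.86 × 10^-6 μg/mL) = 4.1958 × 10^5
Step-3 factor = 4.1958 × 10^5 / 41966 = 9.9982
v = 25 mL / 9.9982 = 2.50 mL

2.50 mL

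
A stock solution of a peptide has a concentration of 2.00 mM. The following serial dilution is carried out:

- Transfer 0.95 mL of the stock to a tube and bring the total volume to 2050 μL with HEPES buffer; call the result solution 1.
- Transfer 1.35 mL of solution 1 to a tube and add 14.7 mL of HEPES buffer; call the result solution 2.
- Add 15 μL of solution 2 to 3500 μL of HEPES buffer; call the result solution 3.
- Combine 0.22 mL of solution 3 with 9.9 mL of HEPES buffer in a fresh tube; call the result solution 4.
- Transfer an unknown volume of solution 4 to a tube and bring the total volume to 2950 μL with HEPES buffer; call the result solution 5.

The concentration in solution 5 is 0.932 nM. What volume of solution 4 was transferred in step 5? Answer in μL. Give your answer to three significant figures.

380 μL

Step 1: 0.95 mL brought to 2050 μL → factor 2.05/0.95 = 2.1579
Step 2: 1.35 mL + 14.7 mL = 16.05 mL total → factor 16.05/1.35 = 11.889
Step 3: 15 μL + 3500 μL = 3515 μL total → factor 3515/15 = 234.33
Step 4: 0.22 mL + 9.9 mL = 10.12 mL total → factor 10.12/0.22 = 46
Step 5: v brought to 2950 μL → factor = 2950 μL/v
Product of known-step factors = 2.7654 × 10^5
Overall factor = 2.00 mM / (0.932 nM) = 2.1459 × 10^6
Step-5 factor = 2.1459 × 10^6 / 2.7654 × 10^5 = 7.7598
v = 2950 μL / 7.7598 = 380 μL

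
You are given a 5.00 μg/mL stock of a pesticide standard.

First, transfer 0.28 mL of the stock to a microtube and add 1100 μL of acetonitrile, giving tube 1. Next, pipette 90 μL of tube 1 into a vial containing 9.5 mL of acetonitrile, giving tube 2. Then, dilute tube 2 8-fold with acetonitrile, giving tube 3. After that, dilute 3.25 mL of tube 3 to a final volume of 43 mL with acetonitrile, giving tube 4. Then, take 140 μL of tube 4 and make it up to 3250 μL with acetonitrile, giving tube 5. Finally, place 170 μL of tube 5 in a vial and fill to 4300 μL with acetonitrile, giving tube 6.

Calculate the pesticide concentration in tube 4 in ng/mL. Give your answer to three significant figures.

Step 1: 0.28 mL + 1100 μL = 1.38 mL total → factor 1.38/0.28 = 4.9286
Step 2: 90 μL + 9.5 mL = 9590 μL total → factor 9590/90 = 106.56
Step 3: 8-fold → factor 8
Step 4: 3.25 mL brought to 43 mL → factor 43/3.25 = 13.231
Dilution factor through tube 4 = 4.9286 × 106.56 × 8 × 13.231 = 55587
[tube 4] = 5.00 μg/mL / 55587 = 8.995 × 10^-5 μg/mL = 0.0899 ng/mL

0.0899 ng/mL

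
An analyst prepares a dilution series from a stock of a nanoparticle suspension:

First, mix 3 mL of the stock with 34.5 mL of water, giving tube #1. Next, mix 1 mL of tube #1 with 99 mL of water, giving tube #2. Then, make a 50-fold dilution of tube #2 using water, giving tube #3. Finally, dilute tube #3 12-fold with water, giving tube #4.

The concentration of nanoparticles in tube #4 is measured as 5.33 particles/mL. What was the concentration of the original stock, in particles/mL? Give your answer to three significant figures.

4.00 × 10^6 particles/mL

Step 1: 3 mL + 34.5 mL = 37.5 mL total → factor 37.5/3 = 12.5
Step 2: 1 mL + 99 mL = 100 mL total → factor 100/1 = 100
Step 3: 50-fold → factor 50
Step 4: 12-fold → factor 12
Overall dilution factor = 12.5 × 100 × 50 × 12 = 7.5 × 10^5
Stock = 5.33 particles/mL × 7.5 × 10^5 = 4.00 × 10^6 particles/mL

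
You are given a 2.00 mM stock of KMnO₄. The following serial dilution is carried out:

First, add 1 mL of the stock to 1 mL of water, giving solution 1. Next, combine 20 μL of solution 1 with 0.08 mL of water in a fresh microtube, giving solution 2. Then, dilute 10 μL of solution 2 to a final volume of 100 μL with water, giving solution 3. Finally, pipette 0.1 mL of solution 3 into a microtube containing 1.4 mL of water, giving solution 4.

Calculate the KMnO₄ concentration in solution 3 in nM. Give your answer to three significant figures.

2.00 × 10^4 nM

Step 1: 1 mL + 1 mL = 2 mL total → factor 2/1 = 2
Step 2: 20 μL + 0.08 mL = 100 μL total → factor 100/20 = 5
Step 3: 10 μL brought to 100 μL → factor 100/10 = 10
Dilution factor through solution 3 = 2 × 5 × 10 = 100
[solution 3] = 2.00 mM / 100 = 0.02000 mM = 2.00 × 10^4 nM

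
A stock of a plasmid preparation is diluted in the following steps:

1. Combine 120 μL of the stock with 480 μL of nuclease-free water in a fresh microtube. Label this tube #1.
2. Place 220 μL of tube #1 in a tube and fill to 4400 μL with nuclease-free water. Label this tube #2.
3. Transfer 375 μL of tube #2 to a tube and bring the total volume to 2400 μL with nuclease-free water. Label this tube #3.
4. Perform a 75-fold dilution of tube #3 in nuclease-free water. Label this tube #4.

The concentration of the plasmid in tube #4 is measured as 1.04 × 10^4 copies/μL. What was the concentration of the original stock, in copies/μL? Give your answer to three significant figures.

Step 1: 120 μL + 480 μL = 600 μL total → factor 600/120 = 5
Step 2: 220 μL brought to 4400 μL → factor 4400/220 = 20
Step 3: 375 μL brought to 2400 μL → factor 2400/375 = 6.4
Step 4: 75-fold → factor 75
Overall dilution factor = 5 × 20 × 6.4 × 75 = 48000
Stock = 1.04 × 10^4 copies/μL × 48000 = 4.99 × 10^8 copies/μL

4.99 × 10^8 copies/μL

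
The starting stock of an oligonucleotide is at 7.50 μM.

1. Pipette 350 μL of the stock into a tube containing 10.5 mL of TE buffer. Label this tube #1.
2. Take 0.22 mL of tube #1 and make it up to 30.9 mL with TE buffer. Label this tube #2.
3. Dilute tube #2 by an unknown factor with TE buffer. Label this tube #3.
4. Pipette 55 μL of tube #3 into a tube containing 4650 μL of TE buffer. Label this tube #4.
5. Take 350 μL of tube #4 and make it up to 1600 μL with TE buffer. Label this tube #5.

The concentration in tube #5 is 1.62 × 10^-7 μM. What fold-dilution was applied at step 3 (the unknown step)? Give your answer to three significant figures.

27.2-fold

Step 1: 350 μL + 10.5 mL = 10850 μL total → factor 10850/350 = 31
Step 2: 0.22 mL brought to 30.9 mL → factor 30.9/0.22 = 140.45
Step 3: unknown factor x
Step 4: 55 μL + 4650 μL = 4705 μL total → factor 4705/55 = 85.545
Step 5: 350 μL brought to 1600 μL → factor 1600/350 = 4.5714
Product of known-step factors = 1.7027 × 10^6
Overall factor = 7.50 μM / (1.62 × 10^-7 μM) = 4.6296 × 10^7
x = 4.6296 × 10^7 / 1.7027 × 10^6 = 27.2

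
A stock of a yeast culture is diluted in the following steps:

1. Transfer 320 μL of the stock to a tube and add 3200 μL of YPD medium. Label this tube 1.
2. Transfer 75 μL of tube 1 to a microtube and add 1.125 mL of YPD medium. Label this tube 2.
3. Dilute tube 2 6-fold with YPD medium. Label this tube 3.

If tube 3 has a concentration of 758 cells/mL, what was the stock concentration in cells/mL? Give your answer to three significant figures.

8.00 × 10^5 cells/mL

Step 1: 320 μL + 3200 μL = 3520 μL total → factor 3520/320 = 11
Step 2: 75 μL + 1.125 mL = 1200 μL total → factor 1200/75 = 16
Step 3: 6-fold → factor 6
Overall dilution factor = 11 × 16 × 6 = 1056
Stock = 758 cells/mL × 1056 = 8.00 × 10^5 cells/mL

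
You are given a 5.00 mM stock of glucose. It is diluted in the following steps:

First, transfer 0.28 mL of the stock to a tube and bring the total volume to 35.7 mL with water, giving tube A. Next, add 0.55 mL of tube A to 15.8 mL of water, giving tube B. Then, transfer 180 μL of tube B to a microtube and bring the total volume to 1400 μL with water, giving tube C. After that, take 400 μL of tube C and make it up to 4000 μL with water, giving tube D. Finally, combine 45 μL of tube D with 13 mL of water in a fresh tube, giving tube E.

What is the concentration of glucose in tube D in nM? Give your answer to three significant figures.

17.0 nM

Step 1: 0.28 mL brought to 35.7 mL → factor 35.7/0.28 = 127.5
Step 2: 0.55 mL + 15.8 mL = 16.35 mL total → factor 16.35/0.55 = 29.727
Step 3: 180 μL brought to 1400 μL → factor 1400/180 = 7.7778
Step 4: 400 μL brought to 4000 μL → factor 4000/400 = 10
Dilution factor through tube D = 127.5 × 29.727 × 7.7778 × 10 = 2.948 × 10^5
[tube D] = 5.00 mM / 2.948 × 10^5 = 1.696 × 10^-5 mM = 17.0 nM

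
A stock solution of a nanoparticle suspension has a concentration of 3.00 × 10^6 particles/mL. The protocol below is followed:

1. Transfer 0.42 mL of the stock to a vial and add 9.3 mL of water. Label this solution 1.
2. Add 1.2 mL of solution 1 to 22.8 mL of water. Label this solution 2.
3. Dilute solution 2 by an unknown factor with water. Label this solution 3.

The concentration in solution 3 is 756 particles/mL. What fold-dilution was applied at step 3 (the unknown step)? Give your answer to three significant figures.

Step 1: 0.42 mL + 9.3 mL = 9.72 mL total → factor 9.72/0.42 = 23.143
Step 2: 1.2 mL + 22.8 mL = 24 mL total → factor 24/1.2 = 20
Step 3: unknown factor x
Product of known-step factors = 462.86
Overall factor = 3.00 × 10^6 particles/mL / (756 particles/mL) = 3968.3
x = 3968.3 / 462.86 = 8.57

8.57-fold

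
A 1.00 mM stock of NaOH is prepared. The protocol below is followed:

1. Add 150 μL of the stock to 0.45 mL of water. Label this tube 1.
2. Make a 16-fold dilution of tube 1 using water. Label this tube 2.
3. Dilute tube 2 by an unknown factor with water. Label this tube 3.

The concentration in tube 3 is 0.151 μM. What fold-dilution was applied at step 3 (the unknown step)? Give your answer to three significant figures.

103-fold

Step 1: 150 μL + 0.45 mL = 600 μL total → factor 600/150 = 4
Step 2: 16-fold → factor 16
Step 3: unknown factor x
Product of known-step factors = 64
Overall factor = 1.00 mM / (0.151 μM) = 6622.5
x = 6622.5 / 64 = 103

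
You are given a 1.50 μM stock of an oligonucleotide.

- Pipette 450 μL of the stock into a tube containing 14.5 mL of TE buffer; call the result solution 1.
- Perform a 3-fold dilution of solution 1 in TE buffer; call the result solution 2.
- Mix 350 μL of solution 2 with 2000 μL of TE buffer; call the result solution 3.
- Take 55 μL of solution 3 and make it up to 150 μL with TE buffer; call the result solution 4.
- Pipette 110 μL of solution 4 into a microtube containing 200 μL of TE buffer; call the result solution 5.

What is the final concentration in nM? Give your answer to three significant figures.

0.292 nM

Step 1: 450 μL + 14.5 mL = 14950 μL total → factor 14950/450 = 33.222
Step 2: 3-fold → factor 3
Step 3: 350 μL + 2000 μL = 2350 μL total → factor 2350/350 = 6.7143
Step 4: 55 μL brought to 150 μL → factor 150/55 = 2.7273
Step 5: 110 μL + 200 μL = 310 μL total → factor 310/110 = 2.8182
Overall dilution factor = 33.222 × 3 × 6.7143 × 2.7273 × 2.8182 = 5143.4
Final = 1.50 μM / 5143.4 = 0.0002916 μM = 0.292 nM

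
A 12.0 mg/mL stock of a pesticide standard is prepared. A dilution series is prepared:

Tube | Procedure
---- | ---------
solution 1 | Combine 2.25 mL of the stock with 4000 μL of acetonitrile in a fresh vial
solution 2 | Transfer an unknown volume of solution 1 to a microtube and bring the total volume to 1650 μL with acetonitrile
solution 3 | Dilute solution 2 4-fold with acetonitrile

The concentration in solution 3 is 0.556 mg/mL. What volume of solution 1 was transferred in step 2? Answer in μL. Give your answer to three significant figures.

Step 1: 2.25 mL + 4000 μL = 6.25 mL total → factor 6.25/2.25 = 2.7778
Step 2: v brought to 1650 μL → factor = 1650 μL/v
Step 3: 4-fold → factor 4
Product of known-step factors = 11.111
Overall factor = 12.0 mg/mL / (0.556 mg/mL) = 21.583
Step-2 factor = 21.583 / 11.111 = 1.9424
v = 1650 μL / 1.9424 = 849 μL

849 μL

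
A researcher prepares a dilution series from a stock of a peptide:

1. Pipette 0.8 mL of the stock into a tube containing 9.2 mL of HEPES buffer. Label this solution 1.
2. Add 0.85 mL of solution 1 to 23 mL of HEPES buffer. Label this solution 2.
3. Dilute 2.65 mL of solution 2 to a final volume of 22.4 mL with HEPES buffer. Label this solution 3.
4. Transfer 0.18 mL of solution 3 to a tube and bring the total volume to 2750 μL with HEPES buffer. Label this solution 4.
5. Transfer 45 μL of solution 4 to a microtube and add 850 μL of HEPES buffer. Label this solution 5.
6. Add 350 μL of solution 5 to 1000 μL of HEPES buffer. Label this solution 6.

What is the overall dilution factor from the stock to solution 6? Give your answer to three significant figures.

Step 1: 0.8 mL + 9.2 mL = 10 mL total → factor 10/0.8 = 12.5
Step 2: 0.85 mL + 23 mL = 23.85 mL total → factor 23.85/0.85 = 28.059
Step 3: 2.65 mL brought to 22.4 mL → factor 22.4/2.65 = 8.4528
Step 4: 0.18 mL brought to 2750 μL → factor 2.75/0.18 = 15.278
Step 5: 45 μL + 850 μL = 895 μL total → factor 895/45 = 19.889
Step 6: 350 μL + 1000 μL = 1350 μL total → factor 1350/350 = 3.8571
Overall dilution factor = 12.5 × 28.059 × 8.4528 × 15.278 × 19.889 × 3.8571 = 3.4747 × 10^6

3.47 × 10^6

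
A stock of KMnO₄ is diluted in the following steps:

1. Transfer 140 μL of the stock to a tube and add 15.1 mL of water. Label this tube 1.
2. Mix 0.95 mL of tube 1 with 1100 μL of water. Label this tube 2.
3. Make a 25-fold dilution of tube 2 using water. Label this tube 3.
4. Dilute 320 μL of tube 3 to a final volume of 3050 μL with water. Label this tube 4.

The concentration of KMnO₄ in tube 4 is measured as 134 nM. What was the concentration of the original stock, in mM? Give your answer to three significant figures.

Step 1: 140 μL + 15.1 mL = 15240 μL total → factor 15240/140 = 108.86
Step 2: 0.95 mL + 1100 μL = 2.05 mL total → factor 2.05/0.95 = 2.1579
Step 3: 25-fold → factor 25
Step 4: 320 μL brought to 3050 μL → factor 3050/320 = 9.5312
Overall dilution factor = 108.86 × 2.1579 × 25 × 9.5312 = 55973
Stock = 134 nM × 55973 = 7.500 × 10^6 nM = 7.50 mM

7.50 mM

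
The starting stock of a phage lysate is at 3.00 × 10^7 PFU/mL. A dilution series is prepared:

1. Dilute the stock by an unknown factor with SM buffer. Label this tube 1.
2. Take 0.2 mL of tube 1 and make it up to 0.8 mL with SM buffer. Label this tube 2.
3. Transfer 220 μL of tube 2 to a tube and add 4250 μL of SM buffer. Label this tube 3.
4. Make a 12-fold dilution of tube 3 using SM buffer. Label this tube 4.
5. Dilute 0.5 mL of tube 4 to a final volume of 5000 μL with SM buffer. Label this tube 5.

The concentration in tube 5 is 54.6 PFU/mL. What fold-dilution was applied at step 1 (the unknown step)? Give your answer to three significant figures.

56.3-fold

Step 1: unknown factor x
Step 2: 0.2 mL brought to 0.8 mL → factor 0.8/0.2 = 4
Step 3: 220 μL + 4250 μL = 4470 μL total → factor 4470/220 = 20.318
Step 4: 12-fold → factor 12
Step 5: 0.5 mL brought to 5000 μL → factor 5/0.5 = 10
Product of known-step factors = 9752.7
Overall factor = 3.00 × 10^7 PFU/mL / (54.6 PFU/mL) = 5.4945 × 10^5
x = 5.4945 × 10^5 / 9752.7 = 56.3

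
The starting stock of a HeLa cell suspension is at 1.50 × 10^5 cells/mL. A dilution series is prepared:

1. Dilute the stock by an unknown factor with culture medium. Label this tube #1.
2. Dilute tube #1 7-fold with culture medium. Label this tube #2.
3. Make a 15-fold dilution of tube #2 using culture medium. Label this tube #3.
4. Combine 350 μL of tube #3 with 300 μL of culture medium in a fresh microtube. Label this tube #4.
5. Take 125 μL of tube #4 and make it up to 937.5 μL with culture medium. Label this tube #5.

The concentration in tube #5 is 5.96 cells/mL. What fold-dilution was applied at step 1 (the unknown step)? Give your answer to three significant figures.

17.2-fold

Step 1: unknown factor x
Step 2: 7-fold → factor 7
Step 3: 15-fold → factor 15
Step 4: 350 μL + 300 μL = 650 μL total → factor 650/350 = 1.8571
Step 5: 125 μL brought to 937.5 μL → factor 937.5/125 = 7.5
Product of known-step factors = 1462.5
Overall factor = 1.50 × 10^5 cells/mL / (5.96 cells/mL) = 25168
x = 25168 / 1462.5 = 17.2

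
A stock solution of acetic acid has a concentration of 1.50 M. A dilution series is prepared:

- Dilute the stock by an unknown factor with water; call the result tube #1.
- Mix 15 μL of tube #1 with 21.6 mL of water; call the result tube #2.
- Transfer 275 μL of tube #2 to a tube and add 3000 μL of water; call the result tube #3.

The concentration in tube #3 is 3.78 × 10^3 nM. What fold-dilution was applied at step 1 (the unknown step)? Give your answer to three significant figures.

Step 1: unknown factor x
Step 2: 15 μL + 21.6 mL = 21615 μL total → factor 21615/15 = 1441
Step 3: 275 μL + 3000 μL = 3275 μL total → factor 3275/275 = 11.909
Product of known-step factors = 17161
Overall factor = 1.50 M / (3.78 × 10^3 nM) = 3.9683 × 10^5
x = 3.9683 × 10^5 / 17161 = 23.1

23.1-fold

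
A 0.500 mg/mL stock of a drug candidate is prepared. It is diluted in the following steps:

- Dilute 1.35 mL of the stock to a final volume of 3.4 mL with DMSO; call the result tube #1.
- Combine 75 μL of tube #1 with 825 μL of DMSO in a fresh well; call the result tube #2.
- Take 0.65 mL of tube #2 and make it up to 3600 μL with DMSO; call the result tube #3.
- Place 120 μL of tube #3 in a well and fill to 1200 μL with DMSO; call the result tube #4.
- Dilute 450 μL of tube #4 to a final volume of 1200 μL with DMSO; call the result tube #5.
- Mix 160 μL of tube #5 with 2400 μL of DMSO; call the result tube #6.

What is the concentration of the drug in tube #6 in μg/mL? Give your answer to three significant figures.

0.00700 μg/mL

Step 1: 1.35 mL brought to 3.4 mL → factor 3.4/1.35 = 2.5185
Step 2: 75 μL + 825 μL = 900 μL total → factor 900/75 = 12
Step 3: 0.65 mL brought to 3600 μL → factor 3.6/0.65 = 5.5385
Step 4: 120 μL brought to 1200 μL → factor 1200/120 = 10
Step 5: 450 μL brought to 1200 μL → factor 1200/450 = 2.6667
Step 6: 160 μL + 2400 μL = 2560 μL total → factor 2560/160 = 16
Overall dilution factor = 2.5185 × 12 × 5.5385 × 10 × 2.6667 × 16 = 71417
Final = 0.500 mg/mL / 71417 = 7.001 × 10^-6 mg/mL = 0.00700 μg/mL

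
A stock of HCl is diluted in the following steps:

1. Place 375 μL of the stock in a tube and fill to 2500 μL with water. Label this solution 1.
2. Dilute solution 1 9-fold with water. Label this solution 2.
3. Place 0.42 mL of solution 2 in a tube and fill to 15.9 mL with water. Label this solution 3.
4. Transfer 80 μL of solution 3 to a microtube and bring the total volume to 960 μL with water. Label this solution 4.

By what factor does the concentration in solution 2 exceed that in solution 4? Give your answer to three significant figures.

454

Step 1: 375 μL brought to 2500 μL → factor 2500/375 = 6.6667
Step 2: 9-fold → factor 9
Step 3: 0.42 mL brought to 15.9 mL → factor 15.9/0.42 = 37.857
Step 4: 80 μL brought to 960 μL → factor 960/80 = 12
Dilution factor to solution 2 = 60; to solution 4 = 27257
[solution 2]/[solution 4] = (factor to solution 4)/(factor to solution 2) = 27257/60 = 454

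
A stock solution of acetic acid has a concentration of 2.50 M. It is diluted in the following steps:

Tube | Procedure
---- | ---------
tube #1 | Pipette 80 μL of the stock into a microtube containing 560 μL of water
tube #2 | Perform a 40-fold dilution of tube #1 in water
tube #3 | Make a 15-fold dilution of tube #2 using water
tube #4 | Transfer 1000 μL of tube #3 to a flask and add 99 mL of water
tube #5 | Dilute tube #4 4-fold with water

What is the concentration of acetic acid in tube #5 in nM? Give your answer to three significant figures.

Step 1: 80 μL + 560 μL = 640 μL total → factor 640/80 = 8
Step 2: 40-fold → factor 40
Step 3: 15-fold → factor 15
Step 4: 1000 μL + 99 mL = 1 × 10^5 μL total → factor 1 × 10^5/1000 = 100
Step 5: 4-fold → factor 4
Dilution factor through tube #5 = 8 × 40 × 15 × 100 × 4 = 1.92 × 10^6
[tube #5] = 2.50 M / 1.92 × 10^6 = 1.302 × 10^-6 M = 1.30 × 10^3 nM

1.30 × 10^3 nM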